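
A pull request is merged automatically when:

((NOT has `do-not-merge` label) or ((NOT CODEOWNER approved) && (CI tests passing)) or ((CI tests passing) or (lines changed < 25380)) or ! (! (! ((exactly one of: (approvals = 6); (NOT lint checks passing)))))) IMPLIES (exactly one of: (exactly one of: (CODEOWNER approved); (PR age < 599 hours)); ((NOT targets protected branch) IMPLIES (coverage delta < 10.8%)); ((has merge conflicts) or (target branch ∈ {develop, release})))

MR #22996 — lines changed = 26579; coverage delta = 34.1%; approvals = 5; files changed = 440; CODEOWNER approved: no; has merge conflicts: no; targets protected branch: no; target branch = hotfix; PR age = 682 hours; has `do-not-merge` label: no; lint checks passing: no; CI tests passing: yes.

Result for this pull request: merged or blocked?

Blocked

Atomic conditions:
  NOT has `do-not-merge` label: no → true
  NOT CODEOWNER approved: no → true
  CI tests passing: yes → true
  lines changed < 25380: 26579 < 25380 is false
  approvals = 6: 5 == 6 is false
  NOT lint checks passing: no → true
  CODEOWNER approved: no → false
  PR age < 599 hours: 682 < 599 is false
  NOT targets protected branch: no → true
  coverage delta < 10.8%: 34.1 < 10.8 is false
  has merge conflicts: no → false
  target branch ∈ {develop, release}: hotfix is not in the set → false
Combine:
[1.2] true AND true = true
[1.3] true OR false = true
[1.4.1.1.1] exactly-one(false, true) = true
[1.4.1.1] NOT true = false
[1.4.1] NOT false = true
[1.4] NOT true = false
[1] true OR true OR true OR false = true
[2.1] exactly-one(false, false) = false
[2.2] true → false = false
[2.3] false OR false = false
[2] exactly-one(false, false, false) = false
[root] true → false = false
Overall: false → blocked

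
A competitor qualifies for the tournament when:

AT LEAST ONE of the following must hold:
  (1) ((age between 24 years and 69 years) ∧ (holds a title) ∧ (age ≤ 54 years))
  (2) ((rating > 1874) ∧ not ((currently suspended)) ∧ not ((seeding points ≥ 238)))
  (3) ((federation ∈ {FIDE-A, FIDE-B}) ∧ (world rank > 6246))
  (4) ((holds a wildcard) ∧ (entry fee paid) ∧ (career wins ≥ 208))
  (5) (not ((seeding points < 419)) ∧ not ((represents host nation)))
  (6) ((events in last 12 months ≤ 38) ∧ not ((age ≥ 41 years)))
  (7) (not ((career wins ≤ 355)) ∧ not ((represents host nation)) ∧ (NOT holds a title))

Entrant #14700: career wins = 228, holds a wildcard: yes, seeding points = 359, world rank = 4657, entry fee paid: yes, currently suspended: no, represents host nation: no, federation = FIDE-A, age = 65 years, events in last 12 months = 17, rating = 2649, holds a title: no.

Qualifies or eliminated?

Qualifies

Atomic conditions:
  age between 24 years and 69 years: 65 in [24, 69] is true
  holds a title: no → false
  age ≤ 54 years: 65 ≤ 54 is false
  rating > 1874: 2649 > 1874 is true
  currently suspended: no → false
  seeding points ≥ 238: 359 ≥ 238 is true
  federation ∈ {FIDE-A, FIDE-B}: FIDE-A is in the set → true
  world rank > 6246: 4657 > 6246 is false
  holds a wildcard: yes → true
  entry fee paid: yes → true
  career wins ≥ 208: 228 ≥ 208 is true
  seeding points < 419: 359 < 419 is true
  represents host nation: no → false
  events in last 12 months ≤ 38: 17 ≤ 38 is true
  age ≥ 41 years: 65 ≥ 41 is true
  career wins ≤ 355: 228 ≤ 355 is true
  NOT holds a title: no → true
Combine:
[1] true AND false AND false = false
[2.2] NOT false = true
[2.3] NOT true = false
[2] true AND true AND false = false
[3] true AND false = false
[4] true AND true AND true = true
[5.1] NOT true = false
[5.2] NOT false = true
[5] false AND true = false
[6.2] NOT true = false
[6] true AND false = false
[7.1] NOT true = false
[7.2] NOT false = true
[7] false AND true AND true = false
[root] false OR false OR false OR true OR false OR false OR false = true
Overall: true → qualifies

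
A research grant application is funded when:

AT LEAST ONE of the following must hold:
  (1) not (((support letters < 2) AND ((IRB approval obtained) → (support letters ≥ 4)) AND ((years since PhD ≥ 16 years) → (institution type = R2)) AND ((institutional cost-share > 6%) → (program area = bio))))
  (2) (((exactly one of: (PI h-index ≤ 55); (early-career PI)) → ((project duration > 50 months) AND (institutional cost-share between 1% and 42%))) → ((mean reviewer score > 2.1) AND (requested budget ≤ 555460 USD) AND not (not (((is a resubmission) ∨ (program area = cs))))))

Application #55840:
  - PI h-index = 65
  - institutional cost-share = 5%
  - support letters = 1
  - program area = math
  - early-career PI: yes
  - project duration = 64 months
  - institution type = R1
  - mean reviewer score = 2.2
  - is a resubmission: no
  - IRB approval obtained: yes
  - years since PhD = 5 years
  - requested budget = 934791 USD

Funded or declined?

Atomic conditions:
  support letters < 2: 1 < 2 is true
  IRB approval obtained: yes → true
  support letters ≥ 4: 1 ≥ 4 is false
  years since PhD ≥ 16 years: 5 ≥ 16 is false
  institution type = R2: R1 == R2 is false
  institutional cost-share > 6%: 5 > 6 is false
  program area = bio: math == bio is false
  PI h-index ≤ 55: 65 ≤ 55 is false
  early-career PI: yes → true
  project duration > 50 months: 64 > 50 is true
  institutional cost-share between 1% and 42%: 5 in [1, 42] is true
  mean reviewer score > 2.1: 2.2 > 2.1 is true
  requested budget ≤ 555460 USD: 934791 ≤ 555460 is false
  is a resubmission: no → false
  program area = cs: math == cs is false
Combine:
[1.1.2] true → false = false
[1.1.3] false → false (antecedent false ⇒ implication holds) = true
[1.1.4] false → false (antecedent false ⇒ implication holds) = true
[1.1] true AND false AND true AND true = false
[1] NOT false = true
[2.1.1] exactly-one(false, true) = true
[2.1.2] true AND true = true
[2.1] true → true = true
[2.2.3.1.1] false OR false = false
[2.2.3.1] NOT false = true
[2.2.3] NOT true = false
[2.2] true AND false AND false = false
[2] true → false = false
[root] true OR false = true
Overall: true → funded

Funded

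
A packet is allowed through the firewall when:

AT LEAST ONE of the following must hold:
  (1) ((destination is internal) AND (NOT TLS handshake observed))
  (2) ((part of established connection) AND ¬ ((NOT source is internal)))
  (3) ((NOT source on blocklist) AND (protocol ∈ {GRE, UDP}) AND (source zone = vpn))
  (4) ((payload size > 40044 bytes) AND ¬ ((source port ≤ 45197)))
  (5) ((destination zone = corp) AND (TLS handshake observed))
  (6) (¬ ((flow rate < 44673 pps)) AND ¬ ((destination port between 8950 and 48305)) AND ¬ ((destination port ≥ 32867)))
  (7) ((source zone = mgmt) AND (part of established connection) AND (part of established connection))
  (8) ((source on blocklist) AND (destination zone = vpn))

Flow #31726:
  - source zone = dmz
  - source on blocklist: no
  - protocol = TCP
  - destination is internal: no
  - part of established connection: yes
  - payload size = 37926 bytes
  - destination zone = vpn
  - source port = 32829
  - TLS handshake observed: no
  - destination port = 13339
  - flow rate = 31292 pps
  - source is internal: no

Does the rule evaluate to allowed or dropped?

Atomic conditions:
  destination is internal: no → false
  NOT TLS handshake observed: no → true
  part of established connection: yes → true
  NOT source is internal: no → true
  NOT source on blocklist: no → true
  protocol ∈ {GRE, UDP}: TCP is not in the set → false
  source zone = vpn: dmz == vpn is false
  payload size > 40044 bytes: 37926 > 40044 is false
  source port ≤ 45197: 32829 ≤ 45197 is true
  destination zone = corp: vpn == corp is false
  TLS handshake observed: no → false
  flow rate < 44673 pps: 31292 < 44673 is true
  destination port between 8950 and 48305: 13339 in [8950, 48305] is true
  destination port ≥ 32867: 13339 ≥ 32867 is false
  source zone = mgmt: dmz == mgmt is false
  source on blocklist: no → false
  destination zone = vpn: vpn == vpn is true
Combine:
[1] false AND true = false
[2.2] NOT true = false
[2] true AND false = false
[3] true AND false AND false = false
[4.2] NOT true = false
[4] false AND false = false
[5] false AND false = false
[6.1] NOT true = false
[6.2] NOT true = false
[6.3] NOT false = true
[6] false AND false AND true = false
[7] false AND true AND true = false
[8] false AND true = false
[root] false OR false OR false OR false OR false OR false OR false OR false = false
Overall: false → dropped

Dropped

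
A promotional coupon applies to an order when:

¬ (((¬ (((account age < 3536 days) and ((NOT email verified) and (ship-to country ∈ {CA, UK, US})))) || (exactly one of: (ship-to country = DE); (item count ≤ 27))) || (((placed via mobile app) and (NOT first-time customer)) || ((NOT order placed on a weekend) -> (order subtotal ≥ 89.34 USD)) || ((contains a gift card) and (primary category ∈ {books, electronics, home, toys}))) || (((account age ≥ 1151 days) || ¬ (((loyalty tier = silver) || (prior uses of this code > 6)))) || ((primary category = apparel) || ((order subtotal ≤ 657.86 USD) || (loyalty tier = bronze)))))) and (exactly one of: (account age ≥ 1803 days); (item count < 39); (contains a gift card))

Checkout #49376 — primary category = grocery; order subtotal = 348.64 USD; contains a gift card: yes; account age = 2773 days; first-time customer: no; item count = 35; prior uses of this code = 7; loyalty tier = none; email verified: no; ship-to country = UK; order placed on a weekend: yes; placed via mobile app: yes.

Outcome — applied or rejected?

Rejected

Atomic conditions:
  account age < 3536 days: 2773 < 3536 is true
  NOT email verified: no → true
  ship-to country ∈ {CA, UK, US}: UK is in the set → true
  ship-to country = DE: UK == DE is false
  item count ≤ 27: 35 ≤ 27 is false
  placed via mobile app: yes → true
  NOT first-time customer: no → true
  NOT order placed on a weekend: yes → false
  order subtotal ≥ 89.34 USD: 348.64 ≥ 89.34 is true
  contains a gift card: yes → true
  primary category ∈ {books, electronics, home, toys}: grocery is not in the set → false
  account age ≥ 1151 days: 2773 ≥ 1151 is true
  loyalty tier = silver: none == silver is false
  prior uses of this code > 6: 7 > 6 is true
  primary category = apparel: grocery == apparel is false
  order subtotal ≤ 657.86 USD: 348.64 ≤ 657.86 is true
  loyalty tier = bronze: none == bronze is false
  account age ≥ 1803 days: 2773 ≥ 1803 is true
  item count < 39: 35 < 39 is true
Combine:
[1.1.1.1.1.2] true AND true = true
[1.1.1.1.1] true AND true = true
[1.1.1.1] NOT true = false
[1.1.1.2] exactly-one(false, false) = false
[1.1.1] false OR false = false
[1.1.2.1] true AND true = true
[1.1.2.2] false → true (antecedent false ⇒ implication holds) = true
[1.1.2.3] true AND false = false
[1.1.2] true OR true OR false = true
[1.1.3.1.2.1] false OR true = true
[1.1.3.1.2] NOT true = false
[1.1.3.1] true OR false = true
[1.1.3.2.2] true OR false = true
[1.1.3.2] false OR true = true
[1.1.3] true OR true = true
[1.1] false OR true OR true = true
[1] NOT true = false
[2] exactly-one(true, true, true) = false
[root] false AND false = false
Overall: false → rejected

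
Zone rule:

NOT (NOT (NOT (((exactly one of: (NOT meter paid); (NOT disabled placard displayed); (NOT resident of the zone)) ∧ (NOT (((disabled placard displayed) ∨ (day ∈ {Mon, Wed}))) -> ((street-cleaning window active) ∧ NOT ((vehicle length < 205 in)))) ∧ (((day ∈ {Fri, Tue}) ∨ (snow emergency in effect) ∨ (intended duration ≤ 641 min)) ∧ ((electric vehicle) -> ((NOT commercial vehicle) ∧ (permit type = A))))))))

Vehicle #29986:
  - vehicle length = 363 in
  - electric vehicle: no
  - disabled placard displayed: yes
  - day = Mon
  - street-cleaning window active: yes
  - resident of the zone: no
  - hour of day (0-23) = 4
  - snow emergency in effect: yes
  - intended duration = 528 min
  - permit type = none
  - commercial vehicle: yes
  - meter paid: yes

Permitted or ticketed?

Atomic conditions:
  NOT meter paid: yes → false
  NOT disabled placard displayed: yes → false
  NOT resident of the zone: no → true
  disabled placard displayed: yes → true
  day ∈ {Mon, Wed}: Mon is in the set → true
  street-cleaning window active: yes → true
  vehicle length < 205 in: 363 < 205 is false
  day ∈ {Fri, Tue}: Mon is not in the set → false
  snow emergency in effect: yes → true
  intended duration ≤ 641 min: 528 ≤ 641 is true
  electric vehicle: no → false
  NOT commercial vehicle: yes → false
  permit type = A: none == A is false
Combine:
[1.1.1.1] exactly-one(false, false, true) = true
[1.1.1.2.1.1] true OR true = true
[1.1.1.2.1] NOT true = false
[1.1.1.2.2.2] NOT false = true
[1.1.1.2.2] true AND true = true
[1.1.1.2] false → true (antecedent false ⇒ implication holds) = true
[1.1.1.3.1] false OR true OR true = true
[1.1.1.3.2.2] false AND false = false
[1.1.1.3.2] false → false (antecedent false ⇒ implication holds) = true
[1.1.1.3] true AND true = true
[1.1.1] true AND true AND true = true
[1.1] NOT true = false
[1] NOT false = true
[root] NOT true = false
Overall: false → ticketed

Ticketed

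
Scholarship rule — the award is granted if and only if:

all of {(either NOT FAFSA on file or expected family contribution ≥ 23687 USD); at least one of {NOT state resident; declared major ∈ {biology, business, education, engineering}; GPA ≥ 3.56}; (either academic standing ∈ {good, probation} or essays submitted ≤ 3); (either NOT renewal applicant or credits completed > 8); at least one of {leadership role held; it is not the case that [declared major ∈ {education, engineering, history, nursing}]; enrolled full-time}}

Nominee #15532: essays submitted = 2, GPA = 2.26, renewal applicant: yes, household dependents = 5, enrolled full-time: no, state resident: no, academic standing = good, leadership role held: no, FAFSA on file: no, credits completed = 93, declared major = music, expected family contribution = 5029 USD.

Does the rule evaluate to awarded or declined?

Atomic conditions:
  NOT FAFSA on file: no → true
  expected family contribution ≥ 23687 USD: 5029 ≥ 23687 is false
  NOT state resident: no → true
  declared major ∈ {biology, business, education, engineering}: music is not in the set → false
  GPA ≥ 3.56: 2.26 ≥ 3.56 is false
  academic standing ∈ {good, probation}: good is in the set → true
  essays submitted ≤ 3: 2 ≤ 3 is true
  NOT renewal applicant: yes → false
  credits completed > 8: 93 > 8 is true
  leadership role held: no → false
  declared major ∈ {education, engineering, history, nursing}: music is not in the set → false
  enrolled full-time: no → false
Combine:
[1] true OR false = true
[2] true OR false OR false = true
[3] true OR true = true
[4] false OR true = true
[5.2] NOT false = true
[5] false OR true OR false = true
[root] true AND true AND true AND true AND true = true
Overall: true → awarded

Awarded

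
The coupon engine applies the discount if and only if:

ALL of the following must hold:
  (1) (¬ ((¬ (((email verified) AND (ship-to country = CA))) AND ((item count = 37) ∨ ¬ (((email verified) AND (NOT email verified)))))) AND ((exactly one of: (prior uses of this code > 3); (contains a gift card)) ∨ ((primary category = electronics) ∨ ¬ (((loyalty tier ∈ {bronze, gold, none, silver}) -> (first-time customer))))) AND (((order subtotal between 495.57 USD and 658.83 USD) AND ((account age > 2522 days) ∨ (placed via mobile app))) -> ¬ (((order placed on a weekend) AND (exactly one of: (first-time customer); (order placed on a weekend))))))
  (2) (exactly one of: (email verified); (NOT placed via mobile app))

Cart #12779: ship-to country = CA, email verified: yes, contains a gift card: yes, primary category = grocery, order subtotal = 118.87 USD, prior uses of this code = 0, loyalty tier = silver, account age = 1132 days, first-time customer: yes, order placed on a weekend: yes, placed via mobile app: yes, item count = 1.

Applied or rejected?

Applied

Atomic conditions:
  email verified: yes → true
  ship-to country = CA: CA == CA is true
  item count = 37: 1 == 37 is false
  NOT email verified: yes → false
  prior uses of this code > 3: 0 > 3 is false
  contains a gift card: yes → true
  primary category = electronics: grocery == electronics is false
  loyalty tier ∈ {bronze, gold, none, silver}: silver is in the set → true
  first-time customer: yes → true
  order subtotal between 495.57 USD and 658.83 USD: 118.87 in [495.57, 658.83] is false
  account age > 2522 days: 1132 > 2522 is false
  placed via mobile app: yes → true
  order placed on a weekend: yes → true
  NOT placed via mobile app: yes → false
Combine:
[1.1.1.1.1] true AND true = true
[1.1.1.1] NOT true = false
[1.1.1.2.2.1] true AND false = false
[1.1.1.2.2] NOT false = true
[1.1.1.2] false OR true = true
[1.1.1] false AND true = false
[1.1] NOT false = true
[1.2.1] exactly-one(false, true) = true
[1.2.2.2.1] true → true = true
[1.2.2.2] NOT true = false
[1.2.2] false OR false = false
[1.2] true OR false = true
[1.3.1.2] false OR true = true
[1.3.1] false AND true = false
[1.3.2.1.2] exactly-one(true, true) = false
[1.3.2.1] true AND false = false
[1.3.2] NOT false = true
[1.3] false → true (antecedent false ⇒ implication holds) = true
[1] true AND true AND true = true
[2] exactly-one(true, false) = true
[root] true AND true = true
Overall: true → applied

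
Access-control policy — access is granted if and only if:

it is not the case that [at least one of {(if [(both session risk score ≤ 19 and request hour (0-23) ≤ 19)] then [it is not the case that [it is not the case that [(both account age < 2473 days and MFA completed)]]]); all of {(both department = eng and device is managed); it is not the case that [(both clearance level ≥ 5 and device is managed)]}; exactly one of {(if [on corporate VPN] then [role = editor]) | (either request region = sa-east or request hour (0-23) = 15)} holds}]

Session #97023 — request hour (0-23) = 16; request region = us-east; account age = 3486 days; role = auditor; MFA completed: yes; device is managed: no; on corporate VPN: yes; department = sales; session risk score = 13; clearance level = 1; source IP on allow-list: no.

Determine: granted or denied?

Granted

Atomic conditions:
  session risk score ≤ 19: 13 ≤ 19 is true
  request hour (0-23) ≤ 19: 16 ≤ 19 is true
  account age < 2473 days: 3486 < 2473 is false
  MFA completed: yes → true
  department = eng: sales == eng is false
  device is managed: no → false
  clearance level ≥ 5: 1 ≥ 5 is false
  on corporate VPN: yes → true
  role = editor: auditor == editor is false
  request region = sa-east: us-east == sa-east is false
  request hour (0-23) = 15: 16 == 15 is false
Combine:
[1.1.1] true AND true = true
[1.1.2.1.1] false AND true = false
[1.1.2.1] NOT false = true
[1.1.2] NOT true = false
[1.1] true → false = false
[1.2.1] false AND false = false
[1.2.2.1] false AND false = false
[1.2.2] NOT false = true
[1.2] false AND true = false
[1.3.1] true → false = false
[1.3.2] false OR false = false
[1.3] exactly-one(false, false) = false
[1] false OR false OR false = false
[root] NOT false = true
Overall: true → granted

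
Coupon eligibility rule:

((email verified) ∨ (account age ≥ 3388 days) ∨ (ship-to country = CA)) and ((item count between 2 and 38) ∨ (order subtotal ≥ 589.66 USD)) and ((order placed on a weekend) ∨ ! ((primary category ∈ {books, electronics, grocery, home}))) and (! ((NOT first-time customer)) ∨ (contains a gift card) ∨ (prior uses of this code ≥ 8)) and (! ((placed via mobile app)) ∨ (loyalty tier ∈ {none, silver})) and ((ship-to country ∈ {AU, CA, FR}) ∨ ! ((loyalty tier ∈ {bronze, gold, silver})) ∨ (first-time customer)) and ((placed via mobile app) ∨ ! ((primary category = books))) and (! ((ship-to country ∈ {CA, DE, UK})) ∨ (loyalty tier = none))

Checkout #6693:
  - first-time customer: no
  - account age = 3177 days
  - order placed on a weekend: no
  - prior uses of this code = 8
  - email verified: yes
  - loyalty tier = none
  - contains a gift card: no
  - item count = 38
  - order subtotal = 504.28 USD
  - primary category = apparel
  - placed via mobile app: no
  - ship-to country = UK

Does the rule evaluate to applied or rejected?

Applied

Atomic conditions:
  email verified: yes → true
  account age ≥ 3388 days: 3177 ≥ 3388 is false
  ship-to country = CA: UK == CA is false
  item count between 2 and 38: 38 in [2, 38] is true
  order subtotal ≥ 589.66 USD: 504.28 ≥ 589.66 is false
  order placed on a weekend: no → false
  primary category ∈ {books, electronics, grocery, home}: apparel is not in the set → false
  NOT first-time customer: no → true
  contains a gift card: no → false
  prior uses of this code ≥ 8: 8 ≥ 8 is true
  placed via mobile app: no → false
  loyalty tier ∈ {none, silver}: none is in the set → true
  ship-to country ∈ {AU, CA, FR}: UK is not in the set → false
  loyalty tier ∈ {bronze, gold, silver}: none is not in the set → false
  first-time customer: no → false
  primary category = books: apparel == books is false
  ship-to country ∈ {CA, DE, UK}: UK is in the set → true
  loyalty tier = none: none == none is true
Combine:
[1] true OR false OR false = true
[2] true OR false = true
[3.2] NOT false = true
[3] false OR true = true
[4.1] NOT true = false
[4] false OR false OR true = true
[5.1] NOT false = true
[5] true OR true = true
[6.2] NOT false = true
[6] false OR true OR false = true
[7.2] NOT false = true
[7] false OR true = true
[8.1] NOT true = false
[8] false OR true = true
[root] true AND true AND true AND true AND true AND true AND true AND true = true
Overall: true → applied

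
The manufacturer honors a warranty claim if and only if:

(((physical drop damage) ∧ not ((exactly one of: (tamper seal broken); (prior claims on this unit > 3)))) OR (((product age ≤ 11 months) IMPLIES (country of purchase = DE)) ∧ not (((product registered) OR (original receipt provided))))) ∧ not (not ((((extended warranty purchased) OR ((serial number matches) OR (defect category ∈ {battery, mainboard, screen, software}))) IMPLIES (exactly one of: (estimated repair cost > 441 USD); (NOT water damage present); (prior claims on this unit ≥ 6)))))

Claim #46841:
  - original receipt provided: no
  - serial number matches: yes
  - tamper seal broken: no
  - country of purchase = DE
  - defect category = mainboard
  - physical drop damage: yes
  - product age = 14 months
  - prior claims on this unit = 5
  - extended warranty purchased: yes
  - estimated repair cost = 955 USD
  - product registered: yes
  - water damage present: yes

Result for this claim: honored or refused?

Atomic conditions:
  physical drop damage: yes → true
  tamper seal broken: no → false
  prior claims on this unit > 3: 5 > 3 is true
  product age ≤ 11 months: 14 ≤ 11 is false
  country of purchase = DE: DE == DE is true
  product registered: yes → true
  original receipt provided: no → false
  extended warranty purchased: yes → true
  serial number matches: yes → true
  defect category ∈ {battery, mainboard, screen, software}: mainboard is in the set → true
  estimated repair cost > 441 USD: 955 > 441 is true
  NOT water damage present: yes → false
  prior claims on this unit ≥ 6: 5 ≥ 6 is false
Combine:
[1.1.2.1] exactly-one(false, true) = true
[1.1.2] NOT true = false
[1.1] true AND false = false
[1.2.1] false → true (antecedent false ⇒ implication holds) = true
[1.2.2.1] true OR false = true
[1.2.2] NOT true = false
[1.2] true AND false = false
[1] false OR false = false
[2.1.1.1.2] true OR true = true
[2.1.1.1] true OR true = true
[2.1.1.2] exactly-one(true, false, false) = true
[2.1.1] true → true = true
[2.1] NOT true = false
[2] NOT false = true
[root] false AND true = false
Overall: false → refused

Refused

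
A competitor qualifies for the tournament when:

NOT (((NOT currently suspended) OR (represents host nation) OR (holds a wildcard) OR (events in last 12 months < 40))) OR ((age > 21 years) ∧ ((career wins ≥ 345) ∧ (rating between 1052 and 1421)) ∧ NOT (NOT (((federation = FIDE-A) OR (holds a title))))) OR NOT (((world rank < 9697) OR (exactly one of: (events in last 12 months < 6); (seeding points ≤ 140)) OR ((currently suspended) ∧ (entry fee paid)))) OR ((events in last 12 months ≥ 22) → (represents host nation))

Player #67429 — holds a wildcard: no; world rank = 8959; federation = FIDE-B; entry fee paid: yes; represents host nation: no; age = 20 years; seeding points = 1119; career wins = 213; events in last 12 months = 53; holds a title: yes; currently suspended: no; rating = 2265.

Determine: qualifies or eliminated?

Atomic conditions:
  NOT currently suspended: no → true
  represents host nation: no → false
  holds a wildcard: no → false
  events in last 12 months < 40: 53 < 40 is false
  age > 21 years: 20 > 21 is false
  career wins ≥ 345: 213 ≥ 345 is false
  rating between 1052 and 1421: 2265 in [1052, 1421] is false
  federation = FIDE-A: FIDE-B == FIDE-A is false
  holds a title: yes → true
  world rank < 9697: 8959 < 9697 is true
  events in last 12 months < 6: 53 < 6 is false
  seeding points ≤ 140: 1119 ≤ 140 is false
  currently suspended: no → false
  entry fee paid: yes → true
  events in last 12 months ≥ 22: 53 ≥ 22 is true
Combine:
[1.1] true OR false OR false OR false = true
[1] NOT true = false
[2.2] false AND false = false
[2.3.1.1] false OR true = true
[2.3.1] NOT true = false
[2.3] NOT false = true
[2] false AND false AND true = false
[3.1.2] exactly-one(false, false) = false
[3.1.3] false AND true = false
[3.1] true OR false OR false = true
[3] NOT true = false
[4] true → false = false
[root] false OR false OR false OR false = false
Overall: false → eliminated

Eliminated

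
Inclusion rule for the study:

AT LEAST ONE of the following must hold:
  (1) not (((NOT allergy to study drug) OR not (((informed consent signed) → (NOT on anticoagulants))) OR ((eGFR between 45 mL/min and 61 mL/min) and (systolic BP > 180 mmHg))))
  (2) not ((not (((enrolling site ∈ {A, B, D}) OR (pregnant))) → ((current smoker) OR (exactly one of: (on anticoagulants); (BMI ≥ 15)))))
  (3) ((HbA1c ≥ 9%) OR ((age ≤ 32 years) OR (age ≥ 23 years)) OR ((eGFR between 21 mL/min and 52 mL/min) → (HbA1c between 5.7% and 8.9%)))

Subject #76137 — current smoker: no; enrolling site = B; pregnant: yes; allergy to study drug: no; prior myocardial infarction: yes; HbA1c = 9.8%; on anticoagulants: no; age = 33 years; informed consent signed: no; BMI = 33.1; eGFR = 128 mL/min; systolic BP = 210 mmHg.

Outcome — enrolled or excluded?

Atomic conditions:
  NOT allergy to study drug: no → true
  informed consent signed: no → false
  NOT on anticoagulants: no → true
  eGFR between 45 mL/min and 61 mL/min: 128 in [45, 61] is false
  systolic BP > 180 mmHg: 210 > 180 is true
  enrolling site ∈ {A, B, D}: B is in the set → true
  pregnant: yes → true
  current smoker: no → false
  on anticoagulants: no → false
  BMI ≥ 15: 33.1 ≥ 15 is true
  HbA1c ≥ 9%: 9.8 ≥ 9 is true
  age ≤ 32 years: 33 ≤ 32 is false
  age ≥ 23 years: 33 ≥ 23 is true
  eGFR between 21 mL/min and 52 mL/min: 128 in [21, 52] is false
  HbA1c between 5.7% and 8.9%: 9.8 in [5.7, 8.9] is false
Combine:
[1.1.2.1] false → true (antecedent false ⇒ implication holds) = true
[1.1.2] NOT true = false
[1.1.3] false AND true = false
[1.1] true OR false OR false = true
[1] NOT true = false
[2.1.1.1] true OR true = true
[2.1.1] NOT true = false
[2.1.2.2] exactly-one(false, true) = true
[2.1.2] false OR true = true
[2.1] false → true (antecedent false ⇒ implication holds) = true
[2] NOT true = false
[3.2] false OR true = true
[3.3] false → false (antecedent false ⇒ implication holds) = true
[3] true OR true OR true = true
[root] false OR false OR true = true
Overall: true → enrolled

Enrolled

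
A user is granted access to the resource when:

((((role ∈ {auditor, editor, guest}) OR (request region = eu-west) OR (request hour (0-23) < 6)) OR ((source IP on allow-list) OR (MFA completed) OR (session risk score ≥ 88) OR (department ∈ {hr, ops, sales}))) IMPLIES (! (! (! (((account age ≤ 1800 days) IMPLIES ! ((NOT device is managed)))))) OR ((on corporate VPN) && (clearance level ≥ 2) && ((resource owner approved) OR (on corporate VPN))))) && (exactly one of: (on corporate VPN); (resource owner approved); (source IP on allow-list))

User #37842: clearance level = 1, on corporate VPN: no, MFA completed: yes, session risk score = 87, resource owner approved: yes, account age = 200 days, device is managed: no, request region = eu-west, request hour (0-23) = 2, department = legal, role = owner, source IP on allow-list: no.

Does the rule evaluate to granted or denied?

Granted

Atomic conditions:
  role ∈ {auditor, editor, guest}: owner is not in the set → false
  request region = eu-west: eu-west == eu-west is true
  request hour (0-23) < 6: 2 < 6 is true
  source IP on allow-list: no → false
  MFA completed: yes → true
  session risk score ≥ 88: 87 ≥ 88 is false
  department ∈ {hr, ops, sales}: legal is not in the set → false
  account age ≤ 1800 days: 200 ≤ 1800 is true
  NOT device is managed: no → true
  on corporate VPN: no → false
  clearance level ≥ 2: 1 ≥ 2 is false
  resource owner approved: yes → true
Combine:
[1.1.1] false OR true OR true = true
[1.1.2] false OR true OR false OR false = true
[1.1] true OR true = true
[1.2.1.1.1.1.2] NOT true = false
[1.2.1.1.1.1] true → false = false
[1.2.1.1.1] NOT false = true
[1.2.1.1] NOT true = false
[1.2.1] NOT false = true
[1.2.2.3] true OR false = true
[1.2.2] false AND false AND true = false
[1.2] true OR false = true
[1] true → true = true
[2] exactly-one(false, true, false) = true
[root] true AND true = true
Overall: true → granted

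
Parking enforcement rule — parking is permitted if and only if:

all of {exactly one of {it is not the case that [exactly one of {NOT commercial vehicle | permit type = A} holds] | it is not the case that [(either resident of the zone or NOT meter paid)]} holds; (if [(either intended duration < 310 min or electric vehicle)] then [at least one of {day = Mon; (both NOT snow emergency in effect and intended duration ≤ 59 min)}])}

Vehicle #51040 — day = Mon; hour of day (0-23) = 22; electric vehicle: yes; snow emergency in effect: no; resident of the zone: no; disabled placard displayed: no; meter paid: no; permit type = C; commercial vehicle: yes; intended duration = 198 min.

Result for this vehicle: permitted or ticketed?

Atomic conditions:
  NOT commercial vehicle: yes → false
  permit type = A: C == A is false
  resident of the zone: no → false
  NOT meter paid: no → true
  intended duration < 310 min: 198 < 310 is true
  electric vehicle: yes → true
  day = Mon: Mon == Mon is true
  NOT snow emergency in effect: no → true
  intended duration ≤ 59 min: 198 ≤ 59 is false
Combine:
[1.1.1] exactly-one(false, false) = false
[1.1] NOT false = true
[1.2.1] false OR true = true
[1.2] NOT true = false
[1] exactly-one(true, false) = true
[2.1] true OR true = true
[2.2.2] true AND false = false
[2.2] true OR false = true
[2] true → true = true
[root] true AND true = true
Overall: true → permitted

Permitted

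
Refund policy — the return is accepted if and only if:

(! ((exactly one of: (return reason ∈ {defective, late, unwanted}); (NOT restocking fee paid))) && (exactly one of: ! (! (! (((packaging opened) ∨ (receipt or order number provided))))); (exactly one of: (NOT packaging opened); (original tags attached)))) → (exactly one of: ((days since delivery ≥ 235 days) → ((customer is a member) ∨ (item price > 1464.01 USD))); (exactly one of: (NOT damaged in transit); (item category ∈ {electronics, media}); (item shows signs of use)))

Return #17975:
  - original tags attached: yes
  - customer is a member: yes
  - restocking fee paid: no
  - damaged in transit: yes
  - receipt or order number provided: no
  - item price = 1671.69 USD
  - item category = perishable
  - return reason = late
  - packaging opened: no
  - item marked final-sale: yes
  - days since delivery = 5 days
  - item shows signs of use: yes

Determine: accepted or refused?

Atomic conditions:
  return reason ∈ {defective, late, unwanted}: late is in the set → true
  NOT restocking fee paid: no → true
  packaging opened: no → false
  receipt or order number provided: no → false
  NOT packaging opened: no → true
  original tags attached: yes → true
  days since delivery ≥ 235 days: 5 ≥ 235 is false
  customer is a member: yes → true
  item price > 1464.01 USD: 1671.69 > 1464.01 is true
  NOT damaged in transit: yes → false
  item category ∈ {electronics, media}: perishable is not in the set → false
  item shows signs of use: yes → true
Combine:
[1.1.1] exactly-one(true, true) = false
[1.1] NOT false = true
[1.2.1.1.1.1] false OR false = false
[1.2.1.1.1] NOT false = true
[1.2.1.1] NOT true = false
[1.2.1] NOT false = true
[1.2.2] exactly-one(true, true) = false
[1.2] exactly-one(true, false) = true
[1] true AND true = true
[2.1.2] true OR true = true
[2.1] false → true (antecedent false ⇒ implication holds) = true
[2.2] exactly-one(false, false, true) = true
[2] exactly-one(true, true) = false
[root] true → false = false
Overall: false → refused

Refused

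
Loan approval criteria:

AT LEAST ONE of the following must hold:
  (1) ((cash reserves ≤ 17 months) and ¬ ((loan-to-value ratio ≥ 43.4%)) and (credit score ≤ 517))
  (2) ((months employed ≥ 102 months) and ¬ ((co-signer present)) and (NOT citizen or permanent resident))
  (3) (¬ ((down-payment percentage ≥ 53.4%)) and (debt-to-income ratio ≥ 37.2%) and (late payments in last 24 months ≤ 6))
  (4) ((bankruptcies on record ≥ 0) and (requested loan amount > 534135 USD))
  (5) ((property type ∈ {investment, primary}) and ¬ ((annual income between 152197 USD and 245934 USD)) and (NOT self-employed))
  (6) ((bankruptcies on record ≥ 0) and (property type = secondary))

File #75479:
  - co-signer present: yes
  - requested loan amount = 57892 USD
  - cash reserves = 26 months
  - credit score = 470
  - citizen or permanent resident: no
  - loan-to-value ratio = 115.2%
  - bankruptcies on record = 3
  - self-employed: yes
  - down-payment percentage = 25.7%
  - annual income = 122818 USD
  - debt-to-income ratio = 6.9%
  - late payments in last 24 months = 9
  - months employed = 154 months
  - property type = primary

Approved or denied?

Atomic conditions:
  cash reserves ≤ 17 months: 26 ≤ 17 is false
  loan-to-value ratio ≥ 43.4%: 115.2 ≥ 43.4 is true
  credit score ≤ 517: 470 ≤ 517 is true
  months employed ≥ 102 months: 154 ≥ 102 is true
  co-signer present: yes → true
  NOT citizen or permanent resident: no → true
  down-payment percentage ≥ 53.4%: 25.7 ≥ 53.4 is false
  debt-to-income ratio ≥ 37.2%: 6.9 ≥ 37.2 is false
  late payments in last 24 months ≤ 6: 9 ≤ 6 is false
  bankruptcies on record ≥ 0: 3 ≥ 0 is true
  requested loan amount > 534135 USD: 57892 > 534135 is false
  property type ∈ {investment, primary}: primary is in the set → true
  annual income between 152197 USD and 245934 USD: 122818 in [152197, 245934] is false
  NOT self-employed: yes → false
  property type = secondary: primary == secondary is false
Combine:
[1.2] NOT true = false
[1] false AND false AND true = false
[2.2] NOT true = false
[2] true AND false AND true = false
[3.1] NOT false = true
[3] true AND false AND false = false
[4] true AND false = false
[5.2] NOT false = true
[5] true AND true AND false = false
[6] true AND false = false
[root] false OR false OR false OR false OR false OR false = false
Overall: false → denied

Denied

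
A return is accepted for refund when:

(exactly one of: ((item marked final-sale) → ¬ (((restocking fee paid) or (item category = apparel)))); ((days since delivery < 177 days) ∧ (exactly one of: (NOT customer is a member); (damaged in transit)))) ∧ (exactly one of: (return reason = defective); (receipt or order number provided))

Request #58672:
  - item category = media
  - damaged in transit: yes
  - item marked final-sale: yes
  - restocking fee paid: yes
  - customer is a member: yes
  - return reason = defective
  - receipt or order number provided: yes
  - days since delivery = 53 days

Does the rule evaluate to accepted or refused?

Atomic conditions:
  item marked final-sale: yes → true
  restocking fee paid: yes → true
  item category = apparel: media == apparel is false
  days since delivery < 177 days: 53 < 177 is true
  NOT customer is a member: yes → false
  damaged in transit: yes → true
  return reason = defective: defective == defective is true
  receipt or order number provided: yes → true
Combine:
[1.1.2.1] true OR false = true
[1.1.2] NOT true = false
[1.1] true → false = false
[1.2.2] exactly-one(false, true) = true
[1.2] true AND true = true
[1] exactly-one(false, true) = true
[2] exactly-one(true, true) = false
[root] true AND false = false
Overall: false → refused

Refused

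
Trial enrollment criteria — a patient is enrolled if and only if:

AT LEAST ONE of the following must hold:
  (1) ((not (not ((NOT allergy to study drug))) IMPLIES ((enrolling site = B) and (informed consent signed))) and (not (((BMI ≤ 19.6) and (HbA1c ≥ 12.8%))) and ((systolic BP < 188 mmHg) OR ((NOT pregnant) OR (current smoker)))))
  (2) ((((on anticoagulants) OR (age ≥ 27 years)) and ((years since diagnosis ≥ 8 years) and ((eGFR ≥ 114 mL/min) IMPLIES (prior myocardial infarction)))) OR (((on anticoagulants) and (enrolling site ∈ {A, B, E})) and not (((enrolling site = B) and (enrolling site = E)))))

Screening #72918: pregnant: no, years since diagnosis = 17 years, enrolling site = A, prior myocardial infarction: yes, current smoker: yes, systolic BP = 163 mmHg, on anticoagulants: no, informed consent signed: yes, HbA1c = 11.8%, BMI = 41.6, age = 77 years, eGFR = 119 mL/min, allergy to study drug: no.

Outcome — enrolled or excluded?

Enrolled

Atomic conditions:
  NOT allergy to study drug: no → true
  enrolling site = B: A == B is false
  informed consent signed: yes → true
  BMI ≤ 19.6: 41.6 ≤ 19.6 is false
  HbA1c ≥ 12.8%: 11.8 ≥ 12.8 is false
  systolic BP < 188 mmHg: 163 < 188 is true
  NOT pregnant: no → true
  current smoker: yes → true
  on anticoagulants: no → false
  age ≥ 27 years: 77 ≥ 27 is true
  years since diagnosis ≥ 8 years: 17 ≥ 8 is true
  eGFR ≥ 114 mL/min: 119 ≥ 114 is true
  prior myocardial infarction: yes → true
  enrolling site ∈ {A, B, E}: A is in the set → true
  enrolling site = E: A == E is false
Combine:
[1.1.1.1] NOT true = false
[1.1.1] NOT false = true
[1.1.2] false AND true = false
[1.1] true → false = false
[1.2.1.1] false AND false = false
[1.2.1] NOT false = true
[1.2.2.2] true OR true = true
[1.2.2] true OR true = true
[1.2] true AND true = true
[1] false AND true = false
[2.1.1] false OR true = true
[2.1.2.2] true → true = true
[2.1.2] true AND true = true
[2.1] true AND true = true
[2.2.1] false AND true = false
[2.2.2.1] false AND false = false
[2.2.2] NOT false = true
[2.2] false AND true = false
[2] true OR false = true
[root] false OR true = true
Overall: true → enrolled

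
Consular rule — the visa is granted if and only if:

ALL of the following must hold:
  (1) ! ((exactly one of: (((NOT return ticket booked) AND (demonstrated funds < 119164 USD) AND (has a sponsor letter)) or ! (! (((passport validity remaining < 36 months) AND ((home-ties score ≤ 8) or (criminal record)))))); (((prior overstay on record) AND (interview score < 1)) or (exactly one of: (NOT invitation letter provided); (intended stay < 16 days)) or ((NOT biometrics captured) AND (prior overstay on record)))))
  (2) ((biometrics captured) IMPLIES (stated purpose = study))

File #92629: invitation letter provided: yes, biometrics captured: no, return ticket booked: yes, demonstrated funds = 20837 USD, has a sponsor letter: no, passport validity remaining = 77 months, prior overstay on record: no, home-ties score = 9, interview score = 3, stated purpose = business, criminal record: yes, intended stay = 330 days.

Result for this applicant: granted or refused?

Granted

Atomic conditions:
  NOT return ticket booked: yes → false
  demonstrated funds < 119164 USD: 20837 < 119164 is true
  has a sponsor letter: no → false
  passport validity remaining < 36 months: 77 < 36 is false
  home-ties score ≤ 8: 9 ≤ 8 is false
  criminal record: yes → true
  prior overstay on record: no → false
  interview score < 1: 3 < 1 is false
  NOT invitation letter provided: yes → false
  intended stay < 16 days: 330 < 16 is false
  NOT biometrics captured: no → true
  biometrics captured: no → false
  stated purpose = study: business == study is false
Combine:
[1.1.1.1] false AND true AND false = false
[1.1.1.2.1.1.2] false OR true = true
[1.1.1.2.1.1] false AND true = false
[1.1.1.2.1] NOT false = true
[1.1.1.2] NOT true = false
[1.1.1] false OR false = false
[1.1.2.1] false AND false = false
[1.1.2.2] exactly-one(false, false) = false
[1.1.2.3] true AND false = false
[1.1.2] false OR false OR false = false
[1.1] exactly-one(false, false) = false
[1] NOT false = true
[2] false → false (antecedent false ⇒ implication holds) = true
[root] true AND true = true
Overall: true → granted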